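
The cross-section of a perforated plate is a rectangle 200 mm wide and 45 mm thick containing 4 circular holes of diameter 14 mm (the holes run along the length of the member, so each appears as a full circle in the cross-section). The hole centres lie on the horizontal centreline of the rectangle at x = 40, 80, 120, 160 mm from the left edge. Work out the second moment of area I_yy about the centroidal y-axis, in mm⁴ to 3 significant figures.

I_yy ≈ 2.88 × 10⁷ mm⁴

Break the section into simple shapes (no overlaps), measuring from the bottom-left corner of the bounding box.
Plate: 200 × 45, A = 9 000 mm², x = 100 mm, Ī = 30 000 000 mm⁴.
Hole 1 (subtracted): ⌀14, A = 153.94 mm², x = 40 mm, Ī = 1885.7 mm⁴.
Hole 2 (subtracted): ⌀14, A = 153.94 mm², x = 80 mm, Ī = 1885.7 mm⁴.
Hole 3 (subtracted): ⌀14, A = 153.94 mm², x = 120 mm, Ī = 1885.7 mm⁴.
Hole 4 (subtracted): ⌀14, A = 153.94 mm², x = 160 mm, Ī = 1885.7 mm⁴.
By symmetry the centroid is at mid-width, x̄ = 100 mm.
Transfer each piece to the centroidal y-axis using Ī + A·d² with d = x − 100:
  plate: d = 0 mm → contributes +30 000 000 mm⁴
  hole 1: d = -60 mm → contributes −556 063 mm⁴
  hole 2: d = -20 mm → contributes −63 461 mm⁴
  hole 3: d = 20 mm → contributes −63 461 mm⁴
  hole 4: d = 60 mm → contributes −556 063 mm⁴
Total I = 28 760 953 mm⁴.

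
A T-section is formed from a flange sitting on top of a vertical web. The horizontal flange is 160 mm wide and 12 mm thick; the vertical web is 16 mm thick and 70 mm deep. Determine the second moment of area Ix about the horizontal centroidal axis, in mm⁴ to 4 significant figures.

Ix ≈ 1.669 × 10⁶ mm⁴

Split into non-overlapping primitives; take the origin at the lower-left of the bounding box.
Flange: 160 × 12, A = 1 920 mm², y = 76 mm, Ī = 23 040 mm⁴.
Web: 16 × 70, A = 1 120 mm², y = 35 mm, Ī = 457 333 mm⁴.
Centroid: ȳ = ΣA·y / ΣA = 60.8947 mm.
Transfer each piece to the horizontal centroidal axis using Ī + A·d² with d = y − 60.8947:
  flange: d = 15.1053 mm → contributes +461 124 mm⁴
  web: d = -25.8947 mm → contributes +1 208 335 mm⁴
Total I = 1 669 460 mm⁴.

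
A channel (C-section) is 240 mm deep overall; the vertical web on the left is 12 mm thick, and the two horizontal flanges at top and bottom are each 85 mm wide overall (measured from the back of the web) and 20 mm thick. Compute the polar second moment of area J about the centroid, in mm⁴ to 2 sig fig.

Split into non-overlapping primitives; take the origin at the lower-left of the bounding box.
Web: 12 × 240, A = 2 880 mm², y = 120 mm, Ī = 13 824 000 mm⁴.
Top flange (beyond web): 73 × 20, A = 1 460 mm², y = 230 mm, Ī = 48 667 mm⁴.
Bottom flange (beyond web): 73 × 20, A = 1 460 mm², y = 10 mm, Ī = 48 667 mm⁴.
By symmetry the centroid is at mid-height, ȳ = 120 mm.
Transfer each piece to the centroidal x-axis using Ī + A·d² with d = y − 120:
  web: d = 0 mm → contributes +13 824 000 mm⁴
  top flange (beyond web): d = 110 mm → contributes +17 714 667 mm⁴
  bottom flange (beyond web): d = -110 mm → contributes +17 714 667 mm⁴
Total I = 49 253 333 mm⁴.
For the y-axis: x̄ = 27.4 mm.
Repeating about the centroidal y-axis gives I_y = 3 950 221 mm⁴.
Polar second moment: J = I_x + I_y = 53 203 555 mm⁴.

J ≈ 5.3 × 10⁷ mm⁴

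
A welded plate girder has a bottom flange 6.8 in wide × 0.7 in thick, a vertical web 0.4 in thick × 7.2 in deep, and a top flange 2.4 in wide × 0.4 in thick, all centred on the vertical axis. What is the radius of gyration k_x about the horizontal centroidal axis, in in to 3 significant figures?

k_x ≈ 2.93 in

Break the section into simple shapes (no overlaps), measuring from the bottom-left corner of the bounding box.
Bottom plate: 6.8 × 0.7, A = 4.76 in², y = 0.35 in, Ī = 0.19437 in⁴.
Web plate: 0.4 × 7.2, A = 2.88 in², y = 4.3 in, Ī = 12.442 in⁴.
Top plate: 2.4 × 0.4, A = 0.96 in², y = 8.1 in, Ī = 0.0128 in⁴.
Centroid: ȳ = ΣA·y / ΣA = 2.5379 in.
Transfer each piece to the horizontal centroidal axis using Ī + A·d² with d = y − 2.5379:
  bottom plate: d = -2.1879 in → contributes +22.98 in⁴
  web plate: d = 1.7621 in → contributes +21.384 in⁴
  top plate: d = 5.5621 in → contributes +29.712 in⁴
Total I = 74.076 in⁴.
Radius of gyration: k = √(I/A) = √(74.076 / 8.6) = 2.9349 in.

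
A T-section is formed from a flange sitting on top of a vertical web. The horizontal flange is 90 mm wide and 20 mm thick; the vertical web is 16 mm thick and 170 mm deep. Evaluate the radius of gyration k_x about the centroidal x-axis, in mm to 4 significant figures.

k_x ≈ 60.21 mm

Split into non-overlapping primitives; take the origin at the lower-left of the bounding box.
Flange: 90 × 20, A = 1 800 mm², y = 180 mm, Ī = 60 000 mm⁴.
Web: 16 × 170, A = 2 720 mm², y = 85 mm, Ī = 6 550 667 mm⁴.
Centroid: ȳ = ΣA·y / ΣA = 122.832 mm.
Transfer each piece to the centroidal x-axis using Ī + A·d² with d = y − 122.832:
  flange: d = 57.1681 mm → contributes +5 942 754 mm⁴
  web: d = -37.8319 mm → contributes +10 443 665 mm⁴
Total I = 16 386 419 mm⁴.
Radius of gyration: k = √(I/A) = √(16 386 419 / 4 520) = 60.2106 mm.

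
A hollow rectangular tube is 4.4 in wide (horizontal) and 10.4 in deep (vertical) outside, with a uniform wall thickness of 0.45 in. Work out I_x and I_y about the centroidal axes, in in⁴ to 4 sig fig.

Treat the section as a set of non-overlapping primitives; coordinates are from the bounding-box lower-left.
Outer rectangle: 4.4 × 10.4, A = 45.76 in², y = 5.2 in, Ī = 412.45 in⁴.
Inner void (subtracted): 3.5 × 9.5, A = 33.25 in², y = 5.2 in, Ī = 250.068 in⁴.
By symmetry the centroid is at mid-height, ȳ = 5.2 in.
All pieces are centred on the centroidal x-axis, so I = ΣĪ (holes subtracted) = 162.382 in⁴.
Repeating about the centroidal y-axis gives I_y = 39.8834 in⁴.

I_x ≈ 162.4 in⁴, I_y ≈ 39.88 in⁴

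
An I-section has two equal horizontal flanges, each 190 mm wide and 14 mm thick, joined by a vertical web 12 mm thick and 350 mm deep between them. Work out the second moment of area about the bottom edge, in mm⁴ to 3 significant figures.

I_base ≈ 5.59 × 10⁸ mm⁴

Treat the section as a set of non-overlapping primitives; coordinates are from the bounding-box lower-left.
Bottom flange: 190 × 14, A = 2 660 mm², y = 7 mm, Ī = 43 447 mm⁴.
Web: 12 × 350, A = 4 200 mm², y = 189 mm, Ī = 42 875 000 mm⁴.
Top flange: 190 × 14, A = 2 660 mm², y = 371 mm, Ī = 43 447 mm⁴.
Transfer each piece to the bottom edge using Ī + A·d² with d = y − 0:
  bottom flange: d = 7 mm → contributes +173 787 mm⁴
  web: d = 189 mm → contributes +192 903 200 mm⁴
  top flange: d = 371 mm → contributes +366 168 507 mm⁴
Total I = 559 245 493 mm⁴.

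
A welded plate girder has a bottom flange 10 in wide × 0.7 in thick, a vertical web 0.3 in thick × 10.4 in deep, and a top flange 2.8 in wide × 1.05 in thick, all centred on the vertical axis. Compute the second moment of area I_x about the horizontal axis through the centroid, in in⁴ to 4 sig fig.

I_x ≈ 303.5 in⁴

Split into non-overlapping primitives; take the origin at the lower-left of the bounding box.
Bottom plate: 10 × 0.7, A = 7 in², y = 0.35 in, Ī = 0.285833 in⁴.
Web plate: 0.3 × 10.4, A = 3.12 in², y = 5.9 in, Ī = 28.1216 in⁴.
Top plate: 2.8 × 1.05, A = 2.94 in², y = 11.625 in, Ī = 0.270113 in⁴.
Centroid: ȳ = ΣA·y / ΣA = 4.21405 in.
Transfer each piece to the horizontal axis through the centroid using Ī + A·d² with d = y − 4.21405:
  bottom plate: d = -3.86405 in → contributes +104.802 in⁴
  web plate: d = 1.68595 in → contributes +36.99 in⁴
  top plate: d = 7.41095 in → contributes +161.741 in⁴
Total I = 303.533 in⁴.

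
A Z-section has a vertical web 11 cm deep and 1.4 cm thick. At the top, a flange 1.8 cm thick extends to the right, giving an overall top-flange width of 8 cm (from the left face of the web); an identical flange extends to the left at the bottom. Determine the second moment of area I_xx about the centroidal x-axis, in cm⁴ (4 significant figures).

Treat the section as a set of non-overlapping primitives; coordinates are from the bounding-box lower-left.
Web: 1.4 × 11, A = 15.4 cm², y = 5.5 cm, Ī = 155.283 cm⁴.
Top flange (beyond web): 6.6 × 1.8, A = 11.88 cm², y = 10.1 cm, Ī = 3.2076 cm⁴.
Bottom flange (beyond web): 6.6 × 1.8, A = 11.88 cm², y = 0.9 cm, Ī = 3.2076 cm⁴.
Centroid: ȳ = ΣA·y / ΣA = 5.5 cm.
Transfer each piece to the centroidal x-axis using Ī + A·d² with d = y − 5.5:
  web: d = 0 cm → contributes +155.283 cm⁴
  top flange (beyond web): d = 4.6 cm → contributes +254.588 cm⁴
  bottom flange (beyond web): d = -4.6 cm → contributes +254.588 cm⁴
Total I = 664.46 cm⁴.

I_xx ≈ 664.5 cm⁴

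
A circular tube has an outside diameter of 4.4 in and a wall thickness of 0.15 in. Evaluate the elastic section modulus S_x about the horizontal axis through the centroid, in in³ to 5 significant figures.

Decompose the section into non-overlapping parts with the origin at the bottom-left of its bounding rectangle.
Outer circle: ⌀4.4, A = 15.20531 in², y = 2.2 in, Ī = 18.39842 in⁴.
Bore (subtracted): ⌀4.1, A = 13.20254 in², y = 2.2 in, Ī = 13.87092 in⁴.
By symmetry the centroid is at mid-height, ȳ = 2.2 in.
All pieces are centred on the horizontal axis through the centroid, so I = ΣĪ (holes subtracted) = 4.527501 in⁴.
Extreme fibre distance c = 2.2 in; S = I/c = 2.057955 in³.

S_x ≈ 2.0580 in³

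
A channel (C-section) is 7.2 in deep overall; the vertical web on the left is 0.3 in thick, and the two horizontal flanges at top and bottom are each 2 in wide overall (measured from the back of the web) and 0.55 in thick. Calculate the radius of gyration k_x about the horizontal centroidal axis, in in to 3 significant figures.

Split into non-overlapping primitives; take the origin at the lower-left of the bounding box.
Web: 0.3 × 7.2, A = 2.16 in², y = 3.6 in, Ī = 9.3312 in⁴.
Top flange (beyond web): 1.7 × 0.55, A = 0.935 in², y = 6.925 in, Ī = 0.02357 in⁴.
Bottom flange (beyond web): 1.7 × 0.55, A = 0.935 in², y = 0.275 in, Ī = 0.02357 in⁴.
By symmetry the centroid is at mid-height, ȳ = 3.6 in.
Transfer each piece to the horizontal centroidal axis using Ī + A·d² with d = y − 3.6:
  web: d = 0 in → contributes +9.3312 in⁴
  top flange (beyond web): d = 3.325 in → contributes +10.361 in⁴
  bottom flange (beyond web): d = -3.325 in → contributes +10.361 in⁴
Total I = 30.052 in⁴.
Radius of gyration: k = √(I/A) = √(30.052 / 4.03) = 2.7308 in.

k_x ≈ 2.73 in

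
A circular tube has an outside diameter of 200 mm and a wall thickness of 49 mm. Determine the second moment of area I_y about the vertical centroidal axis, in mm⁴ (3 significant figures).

Treat the section as a set of non-overlapping primitives; coordinates are from the bounding-box lower-left.
Outer circle: ⌀200, A = 31 416 mm², x = 100 mm, Ī = 78 539 816 mm⁴.
Bore (subtracted): ⌀102, A = 8171.3 mm², x = 100 mm, Ī = 5 313 376 mm⁴.
By symmetry the centroid is at mid-width, x̄ = 100 mm.
All pieces are centred on the vertical centroidal axis, so I = ΣĪ (holes subtracted) = 73 226 440 mm⁴.

I_y ≈ 7.32 × 10⁷ mm⁴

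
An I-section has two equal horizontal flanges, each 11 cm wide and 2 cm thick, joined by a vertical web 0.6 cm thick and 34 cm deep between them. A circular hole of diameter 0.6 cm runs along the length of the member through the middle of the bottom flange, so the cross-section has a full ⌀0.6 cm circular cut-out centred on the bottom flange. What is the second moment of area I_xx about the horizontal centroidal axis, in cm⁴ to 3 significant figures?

I_xx ≈ 1.61 × 10⁴ cm⁴

Decompose the section into non-overlapping parts with the origin at the bottom-left of its bounding rectangle.
Bottom flange: 11 × 2, A = 22 cm², y = 1 cm, Ī = 7.3333 cm⁴.
Web: 0.6 × 34, A = 20.4 cm², y = 19 cm, Ī = 1965.2 cm⁴.
Top flange: 11 × 2, A = 22 cm², y = 37 cm, Ī = 7.3333 cm⁴.
Hole (subtracted): ⌀0.6, A = 0.28274 cm², y = 1 cm, Ī = 0.0063617 cm⁴.
Centroid: ȳ = ΣA·y / ΣA = 19.079 cm.
Transfer each piece to the horizontal centroidal axis using Ī + A·d² with d = y − 19.079:
  bottom flange: d = -18.079 cm → contributes +7198.3 cm⁴
  web: d = -0.079376 cm → contributes +1965.3 cm⁴
  top flange: d = 17.921 cm → contributes +7072.6 cm⁴
  hole: d = -18.079 cm → contributes −92.425 cm⁴
Total I = 16 144 cm⁴.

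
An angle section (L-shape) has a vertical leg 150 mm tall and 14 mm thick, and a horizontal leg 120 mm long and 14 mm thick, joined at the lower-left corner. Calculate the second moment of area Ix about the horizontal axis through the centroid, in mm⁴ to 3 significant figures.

Ix ≈ 7.98 × 10⁶ mm⁴

Decompose the section into non-overlapping parts with the origin at the bottom-left of its bounding rectangle.
Vertical leg: 14 × 150, A = 2 100 mm², y = 75 mm, Ī = 3 937 500 mm⁴.
Horizontal leg (remainder): 106 × 14, A = 1 484 mm², y = 7 mm, Ī = 24 239 mm⁴.
Centroid: ȳ = ΣA·y / ΣA = 46.844 mm.
Transfer each piece to the horizontal axis through the centroid using Ī + A·d² with d = y − 46.844:
  vertical leg: d = 28.156 mm → contributes +5 602 326 mm⁴
  horizontal leg (remainder): d = -39.844 mm → contributes +2 380 125 mm⁴
Total I = 7 982 451 mm⁴.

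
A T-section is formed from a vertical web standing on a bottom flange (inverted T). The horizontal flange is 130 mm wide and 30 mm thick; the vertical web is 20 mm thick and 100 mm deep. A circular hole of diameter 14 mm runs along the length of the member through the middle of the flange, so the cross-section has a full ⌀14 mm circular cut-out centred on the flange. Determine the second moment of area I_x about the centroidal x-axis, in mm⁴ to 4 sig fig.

Decompose the section into non-overlapping parts with the origin at the bottom-left of its bounding rectangle.
Flange: 130 × 30, A = 3 900 mm², y = 15 mm, Ī = 292 500 mm⁴.
Web: 20 × 100, A = 2 000 mm², y = 80 mm, Ī = 1 666 667 mm⁴.
Hole (subtracted): ⌀14, A = 153.938 mm², y = 15 mm, Ī = 1885.74 mm⁴.
Centroid: ȳ = ΣA·y / ΣA = 37.6242 mm.
Transfer each piece to the centroidal x-axis using Ī + A·d² with d = y − 37.6242:
  flange: d = -22.6242 mm → contributes +2 288 731 mm⁴
  web: d = 42.3758 mm → contributes +5 258 085 mm⁴
  hole: d = -22.6242 mm → contributes −80679.5 mm⁴
Total I = 7 466 136 mm⁴.

I_x ≈ 7.466 × 10⁶ mm⁴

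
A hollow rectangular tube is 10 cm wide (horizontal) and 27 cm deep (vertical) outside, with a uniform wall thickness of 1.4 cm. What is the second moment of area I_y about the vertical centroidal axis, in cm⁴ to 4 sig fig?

Split into non-overlapping primitives; take the origin at the lower-left of the bounding box.
Outer rectangle: 10 × 27, A = 270 cm², x = 5 cm, Ī = 2 250 cm⁴.
Inner void (subtracted): 7.2 × 24.2, A = 174.24 cm², x = 5 cm, Ī = 752.717 cm⁴.
By symmetry the centroid is at mid-width, x̄ = 5 cm.
All pieces are centred on the vertical centroidal axis, so I = ΣĪ (holes subtracted) = 1497.28 cm⁴.

I_y ≈ 1497 cm⁴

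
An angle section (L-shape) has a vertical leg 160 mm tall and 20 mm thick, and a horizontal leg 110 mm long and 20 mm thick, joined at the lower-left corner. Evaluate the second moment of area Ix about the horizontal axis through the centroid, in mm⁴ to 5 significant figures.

Ix ≈ 1.2531 × 10⁷ mm⁴

Split into non-overlapping primitives; take the origin at the lower-left of the bounding box.
Vertical leg: 20 × 160, A = 3 200 mm², y = 80 mm, Ī = 6 826 667 mm⁴.
Horizontal leg (remainder): 90 × 20, A = 1 800 mm², y = 10 mm, Ī = 60 000 mm⁴.
Centroid: ȳ = ΣA·y / ΣA = 54.8 mm.
Transfer each piece to the horizontal axis through the centroid using Ī + A·d² with d = y − 54.8:
  vertical leg: d = 25.2 mm → contributes +8 858 795 mm⁴
  horizontal leg (remainder): d = -44.8 mm → contributes +3 672 672 mm⁴
Total I = 12 531 467 mm⁴.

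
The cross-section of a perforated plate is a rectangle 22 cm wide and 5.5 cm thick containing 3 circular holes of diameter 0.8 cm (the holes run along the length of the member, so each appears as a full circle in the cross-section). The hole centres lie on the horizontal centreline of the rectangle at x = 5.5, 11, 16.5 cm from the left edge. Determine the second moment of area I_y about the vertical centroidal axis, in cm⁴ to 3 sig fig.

Decompose the section into non-overlapping parts with the origin at the bottom-left of its bounding rectangle.
Plate: 22 × 5.5, A = 121 cm², x = 11 cm, Ī = 4880.3 cm⁴.
Hole 1 (subtracted): ⌀0.8, A = 0.50265 cm², x = 5.5 cm, Ī = 0.020106 cm⁴.
Hole 2 (subtracted): ⌀0.8, A = 0.50265 cm², x = 11 cm, Ī = 0.020106 cm⁴.
Hole 3 (subtracted): ⌀0.8, A = 0.50265 cm², x = 16.5 cm, Ī = 0.020106 cm⁴.
By symmetry the centroid is at mid-width, x̄ = 11 cm.
Transfer each piece to the vertical centroidal axis using Ī + A·d² with d = x − 11:
  plate: d = 0 cm → contributes +4880.3 cm⁴
  hole 1: d = -5.5 cm → contributes −15.225 cm⁴
  hole 2: d = 0 cm → contributes −0.020106 cm⁴
  hole 3: d = 5.5 cm → contributes −15.225 cm⁴
Total I = 4849.9 cm⁴.

I_y ≈ 4850 cm⁴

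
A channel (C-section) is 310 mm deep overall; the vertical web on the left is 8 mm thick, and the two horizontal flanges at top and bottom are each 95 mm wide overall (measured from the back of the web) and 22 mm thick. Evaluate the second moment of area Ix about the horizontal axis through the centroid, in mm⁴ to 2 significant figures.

Ix ≈ 9.9 × 10⁷ mm⁴

Decompose the section into non-overlapping parts with the origin at the bottom-left of its bounding rectangle.
Web: 8 × 310, A = 2 480 mm², y = 155 mm, Ī = 19 860 667 mm⁴.
Top flange (beyond web): 87 × 22, A = 1 914 mm², y = 299 mm, Ī = 77 198 mm⁴.
Bottom flange (beyond web): 87 × 22, A = 1 914 mm², y = 11 mm, Ī = 77 198 mm⁴.
By symmetry the centroid is at mid-height, ȳ = 155 mm.
Transfer each piece to the horizontal axis through the centroid using Ī + A·d² with d = y − 155:
  web: d = 0 mm → contributes +19 860 667 mm⁴
  top flange (beyond web): d = 144 mm → contributes +39 765 902 mm⁴
  bottom flange (beyond web): d = -144 mm → contributes +39 765 902 mm⁴
Total I = 99 392 471 mm⁴.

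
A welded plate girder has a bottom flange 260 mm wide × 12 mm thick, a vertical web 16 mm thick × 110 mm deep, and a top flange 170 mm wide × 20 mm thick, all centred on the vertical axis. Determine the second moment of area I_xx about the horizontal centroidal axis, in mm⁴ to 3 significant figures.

I_xx ≈ 2.78 × 10⁷ mm⁴

Split into non-overlapping primitives; take the origin at the lower-left of the bounding box.
Bottom plate: 260 × 12, A = 3 120 mm², y = 6 mm, Ī = 37 440 mm⁴.
Web plate: 16 × 110, A = 1 760 mm², y = 67 mm, Ī = 1 774 667 mm⁴.
Top plate: 170 × 20, A = 3 400 mm², y = 132 mm, Ī = 113 333 mm⁴.
Centroid: ȳ = ΣA·y / ΣA = 70.705 mm.
Transfer each piece to the horizontal centroidal axis using Ī + A·d² with d = y − 70.705:
  bottom plate: d = -64.705 mm → contributes +13 100 186 mm⁴
  web plate: d = -3.7053 mm → contributes +1 798 830 mm⁴
  top plate: d = 61.295 mm → contributes +12 887 264 mm⁴
Total I = 27 786 281 mm⁴.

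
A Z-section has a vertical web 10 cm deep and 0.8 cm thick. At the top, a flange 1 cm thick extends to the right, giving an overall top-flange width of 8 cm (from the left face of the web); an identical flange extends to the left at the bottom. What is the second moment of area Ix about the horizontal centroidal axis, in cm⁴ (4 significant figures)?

Ix ≈ 359.5 cm⁴

Break the section into simple shapes (no overlaps), measuring from the bottom-left corner of the bounding box.
Web: 0.8 × 10, A = 8 cm², y = 5 cm, Ī = 66.6667 cm⁴.
Top flange (beyond web): 7.2 × 1, A = 7.2 cm², y = 9.5 cm, Ī = 0.6 cm⁴.
Bottom flange (beyond web): 7.2 × 1, A = 7.2 cm², y = 0.5 cm, Ī = 0.6 cm⁴.
Centroid: ȳ = ΣA·y / ΣA = 5 cm.
Transfer each piece to the horizontal centroidal axis using Ī + A·d² with d = y − 5:
  web: d = 0 cm → contributes +66.6667 cm⁴
  top flange (beyond web): d = 4.5 cm → contributes +146.4 cm⁴
  bottom flange (beyond web): d = -4.5 cm → contributes +146.4 cm⁴
Total I = 359.467 cm⁴.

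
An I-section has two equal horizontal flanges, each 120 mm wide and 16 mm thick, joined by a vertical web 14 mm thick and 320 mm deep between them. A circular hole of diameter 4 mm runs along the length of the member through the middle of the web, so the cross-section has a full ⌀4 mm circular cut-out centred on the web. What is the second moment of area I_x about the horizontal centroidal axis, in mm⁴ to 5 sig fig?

Decompose the section into non-overlapping parts with the origin at the bottom-left of its bounding rectangle.
Bottom flange: 120 × 16, A = 1 920 mm², y = 8 mm, Ī = 40 960 mm⁴.
Web: 14 × 320, A = 4 480 mm², y = 176 mm, Ī = 38 229 333 mm⁴.
Top flange: 120 × 16, A = 1 920 mm², y = 344 mm, Ī = 40 960 mm⁴.
Hole (subtracted): ⌀4, A = 12.56637 mm², y = 176 mm, Ī = 12.56637 mm⁴.
By symmetry the centroid is at mid-height, ȳ = 176 mm.
Transfer each piece to the horizontal centroidal axis using Ī + A·d² with d = y − 176:
  bottom flange: d = -168 mm → contributes +54 231 040 mm⁴
  web: d = 0 mm → contributes +38 229 333 mm⁴
  top flange: d = 168 mm → contributes +54 231 040 mm⁴
  hole: d = 0 mm → contributes −12.56637 mm⁴
Total I = 146 691 401 mm⁴.

I_x ≈ 1.4669 × 10⁸ mm⁴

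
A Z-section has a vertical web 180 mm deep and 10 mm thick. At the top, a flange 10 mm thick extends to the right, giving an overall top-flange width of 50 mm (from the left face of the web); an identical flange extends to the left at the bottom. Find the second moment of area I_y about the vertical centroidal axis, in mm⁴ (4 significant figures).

I_y ≈ 6.217 × 10⁵ mm⁴

Decompose the section into non-overlapping parts with the origin at the bottom-left of its bounding rectangle.
Web: 10 × 180, A = 1 800 mm², x = 45 mm, Ī = 15 000 mm⁴.
Top flange (beyond web): 40 × 10, A = 400 mm², x = 70 mm, Ī = 53333.3 mm⁴.
Bottom flange (beyond web): 40 × 10, A = 400 mm², x = 20 mm, Ī = 53333.3 mm⁴.
Centroid: x̄ = ΣA·x / ΣA = 45 mm.
Transfer each piece to the vertical centroidal axis using Ī + A·d² with d = x − 45:
  web: d = 0 mm → contributes +15 000 mm⁴
  top flange (beyond web): d = 25 mm → contributes +303 333 mm⁴
  bottom flange (beyond web): d = -25 mm → contributes +303 333 mm⁴
Total I = 621 667 mm⁴.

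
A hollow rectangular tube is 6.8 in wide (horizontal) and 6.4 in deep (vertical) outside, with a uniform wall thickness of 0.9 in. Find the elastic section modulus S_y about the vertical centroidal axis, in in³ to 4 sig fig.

Decompose the section into non-overlapping parts with the origin at the bottom-left of its bounding rectangle.
Outer rectangle: 6.8 × 6.4, A = 43.52 in², x = 3.4 in, Ī = 167.697 in⁴.
Inner void (subtracted): 5 × 4.6, A = 23 in², x = 3.4 in, Ī = 47.9167 in⁴.
By symmetry the centroid is at mid-width, x̄ = 3.4 in.
All pieces are centred on the vertical centroidal axis, so I = ΣĪ (holes subtracted) = 119.78 in⁴.
Extreme fibre distance c = 3.4 in; S = I/c = 35.2295 in³.

S_y ≈ 35.23 in³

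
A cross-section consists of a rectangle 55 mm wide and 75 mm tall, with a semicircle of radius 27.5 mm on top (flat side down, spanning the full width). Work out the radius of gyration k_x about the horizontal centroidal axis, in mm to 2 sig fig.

Decompose the section into non-overlapping parts with the origin at the bottom-left of its bounding rectangle.
Rectangular body: 55 × 75, A = 4 125 mm², y = 37.5 mm, Ī = 1 933 594 mm⁴.
Semicircular cap: semicircle r = 27.5, A = 1 188 mm², y = 86.67 mm, Ī = 62 772 mm⁴.
Centroid: ȳ = ΣA·y / ΣA = 48.49 mm.
Transfer each piece to the horizontal centroidal axis using Ī + A·d² with d = y − 48.49:
  rectangular body: d = -10.99 mm → contributes +2 432 195 mm⁴
  semicircular cap: d = 38.18 mm → contributes +1 794 150 mm⁴
Total I = 4 226 345 mm⁴.
Radius of gyration: k = √(I/A) = √(4 226 345 / 5 313) = 28.2 mm.

k_x ≈ 28 mm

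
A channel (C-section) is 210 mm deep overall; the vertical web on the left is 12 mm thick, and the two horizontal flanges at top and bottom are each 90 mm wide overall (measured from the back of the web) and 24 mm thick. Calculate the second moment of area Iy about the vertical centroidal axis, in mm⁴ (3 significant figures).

Split into non-overlapping primitives; take the origin at the lower-left of the bounding box.
Web: 12 × 210, A = 2 520 mm², x = 6 mm, Ī = 30 240 mm⁴.
Top flange (beyond web): 78 × 24, A = 1 872 mm², x = 51 mm, Ī = 949 104 mm⁴.
Bottom flange (beyond web): 78 × 24, A = 1 872 mm², x = 51 mm, Ī = 949 104 mm⁴.
Centroid: x̄ = ΣA·x / ΣA = 32.897 mm.
Transfer each piece to the vertical centroidal axis using Ī + A·d² with d = x − 32.897:
  web: d = -26.897 mm → contributes +1 853 270 mm⁴
  top flange (beyond web): d = 18.103 mm → contributes +1 562 624 mm⁴
  bottom flange (beyond web): d = 18.103 mm → contributes +1 562 624 mm⁴
Total I = 4 978 517 mm⁴.

Iy ≈ 4.98 × 10⁶ mm⁴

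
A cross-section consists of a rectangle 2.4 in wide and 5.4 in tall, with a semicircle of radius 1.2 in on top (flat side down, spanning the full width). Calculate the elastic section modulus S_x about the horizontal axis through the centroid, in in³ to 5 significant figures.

Break the section into simple shapes (no overlaps), measuring from the bottom-left corner of the bounding box.
Rectangular body: 2.4 × 5.4, A = 12.96 in², y = 2.7 in, Ī = 31.4928 in⁴.
Semicircular cap: semicircle r = 1.2, A = 2.261947 in², y = 5.909296 in, Ī = 0.227592 in⁴.
Centroid: ȳ = ΣA·y / ΣA = 3.176894 in.
Transfer each piece to the horizontal axis through the centroid using Ī + A·d² with d = y − 3.176894:
  rectangular body: d = -0.4768941 in → contributes +34.44027 in⁴
  semicircular cap: d = 2.732402 in → contributes +17.11533 in⁴
Total I = 51.5556 in⁴.
Extreme fibre distance c = 3.423106 in; S = I/c = 15.06106 in³.

S_x ≈ 15.061 in³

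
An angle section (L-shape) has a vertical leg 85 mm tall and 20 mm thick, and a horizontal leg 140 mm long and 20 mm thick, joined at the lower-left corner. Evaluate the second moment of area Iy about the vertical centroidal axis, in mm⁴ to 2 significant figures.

Break the section into simple shapes (no overlaps), measuring from the bottom-left corner of the bounding box.
Vertical leg: 20 × 85, A = 1 700 mm², x = 10 mm, Ī = 56 667 mm⁴.
Horizontal leg (remainder): 120 × 20, A = 2 400 mm², x = 80 mm, Ī = 2 880 000 mm⁴.
Centroid: x̄ = ΣA·x / ΣA = 50.98 mm.
Transfer each piece to the vertical centroidal axis using Ī + A·d² with d = x − 50.98:
  vertical leg: d = -40.98 mm → contributes +2 910 968 mm⁴
  horizontal leg (remainder): d = 29.02 mm → contributes +4 901 797 mm⁴
Total I = 7 812 764 mm⁴.

Iy ≈ 7.8 × 10⁶ mm⁴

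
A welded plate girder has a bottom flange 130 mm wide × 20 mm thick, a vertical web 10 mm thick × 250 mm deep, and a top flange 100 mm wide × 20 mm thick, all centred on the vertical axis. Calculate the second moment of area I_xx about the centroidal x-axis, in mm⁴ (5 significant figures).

Treat the section as a set of non-overlapping primitives; coordinates are from the bounding-box lower-left.
Bottom plate: 130 × 20, A = 2 600 mm², y = 10 mm, Ī = 86666.67 mm⁴.
Web plate: 10 × 250, A = 2 500 mm², y = 145 mm, Ī = 13 020 833 mm⁴.
Top plate: 100 × 20, A = 2 000 mm², y = 280 mm, Ī = 66666.67 mm⁴.
Centroid: ȳ = ΣA·y / ΣA = 133.5915 mm.
Transfer each piece to the centroidal x-axis using Ī + A·d² with d = y − 133.5915:
  bottom plate: d = -123.5915 mm → contributes +39 801 331 mm⁴
  web plate: d = 11.40845 mm → contributes +13 346 215 mm⁴
  top plate: d = 146.4085 mm → contributes +42 937 536 mm⁴
Total I = 96 085 082 mm⁴.

I_xx ≈ 9.6085 × 10⁷ mm⁴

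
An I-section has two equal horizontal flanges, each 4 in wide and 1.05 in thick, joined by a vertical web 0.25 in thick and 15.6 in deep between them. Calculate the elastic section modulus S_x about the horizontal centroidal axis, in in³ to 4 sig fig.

Split into non-overlapping primitives; take the origin at the lower-left of the bounding box.
Bottom flange: 4 × 1.05, A = 4.2 in², y = 0.525 in, Ī = 0.385875 in⁴.
Web: 0.25 × 15.6, A = 3.9 in², y = 8.85 in, Ī = 79.092 in⁴.
Top flange: 4 × 1.05, A = 4.2 in², y = 17.175 in, Ī = 0.385875 in⁴.
By symmetry the centroid is at mid-height, ȳ = 8.85 in.
Transfer each piece to the horizontal centroidal axis using Ī + A·d² with d = y − 8.85:
  bottom flange: d = -8.325 in → contributes +291.47 in⁴
  web: d = 0 in → contributes +79.092 in⁴
  top flange: d = 8.325 in → contributes +291.47 in⁴
Total I = 662.031 in⁴.
Extreme fibre distance c = 8.85 in; S = I/c = 74.8058 in³.

S_x ≈ 74.81 in³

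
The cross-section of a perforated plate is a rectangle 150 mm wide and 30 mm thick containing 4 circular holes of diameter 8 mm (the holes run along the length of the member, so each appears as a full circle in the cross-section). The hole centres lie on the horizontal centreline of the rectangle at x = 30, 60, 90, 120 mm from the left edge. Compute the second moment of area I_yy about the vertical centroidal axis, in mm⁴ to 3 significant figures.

I_yy ≈ 8.21 × 10⁶ mm⁴

Decompose the section into non-overlapping parts with the origin at the bottom-left of its bounding rectangle.
Plate: 150 × 30, A = 4 500 mm², x = 75 mm, Ī = 8 437 500 mm⁴.
Hole 1 (subtracted): ⌀8, A = 50.265 mm², x = 30 mm, Ī = 201.06 mm⁴.
Hole 2 (subtracted): ⌀8, A = 50.265 mm², x = 60 mm, Ī = 201.06 mm⁴.
Hole 3 (subtracted): ⌀8, A = 50.265 mm², x = 90 mm, Ī = 201.06 mm⁴.
Hole 4 (subtracted): ⌀8, A = 50.265 mm², x = 120 mm, Ī = 201.06 mm⁴.
By symmetry the centroid is at mid-width, x̄ = 75 mm.
Transfer each piece to the vertical centroidal axis using Ī + A·d² with d = x − 75:
  plate: d = 0 mm → contributes +8 437 500 mm⁴
  hole 1: d = -45 mm → contributes −101 989 mm⁴
  hole 2: d = -15 mm → contributes −11 511 mm⁴
  hole 3: d = 15 mm → contributes −11 511 mm⁴
  hole 4: d = 45 mm → contributes −101 989 mm⁴
Total I = 8 210 501 mm⁴.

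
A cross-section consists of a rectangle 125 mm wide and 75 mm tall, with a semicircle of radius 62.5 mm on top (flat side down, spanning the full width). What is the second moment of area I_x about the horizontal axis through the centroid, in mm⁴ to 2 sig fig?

Decompose the section into non-overlapping parts with the origin at the bottom-left of its bounding rectangle.
Rectangular body: 125 × 75, A = 9 375 mm², y = 37.5 mm, Ī = 4 394 531 mm⁴.
Semicircular cap: semicircle r = 62.5, A = 6 136 mm², y = 101.5 mm, Ī = 1 674 758 mm⁴.
Centroid: ȳ = ΣA·y / ΣA = 62.83 mm.
Transfer each piece to the horizontal axis through the centroid using Ī + A·d² with d = y − 62.83:
  rectangular body: d = -25.33 mm → contributes +10 408 569 mm⁴
  semicircular cap: d = 38.7 mm → contributes +10 863 531 mm⁴
Total I = 21 272 100 mm⁴.

I_x ≈ 2.1 × 10⁷ mm⁴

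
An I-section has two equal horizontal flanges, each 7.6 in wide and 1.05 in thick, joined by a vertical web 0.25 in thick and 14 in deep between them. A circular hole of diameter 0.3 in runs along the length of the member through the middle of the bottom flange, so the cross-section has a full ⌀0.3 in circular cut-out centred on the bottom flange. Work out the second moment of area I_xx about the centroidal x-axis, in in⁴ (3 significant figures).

I_xx ≈ 958 in⁴

Treat the section as a set of non-overlapping primitives; coordinates are from the bounding-box lower-left.
Bottom flange: 7.6 × 1.05, A = 7.98 in², y = 0.525 in, Ī = 0.73316 in⁴.
Web: 0.25 × 14, A = 3.5 in², y = 8.05 in, Ī = 57.167 in⁴.
Top flange: 7.6 × 1.05, A = 7.98 in², y = 15.575 in, Ī = 0.73316 in⁴.
Hole (subtracted): ⌀0.3, A = 0.070686 in², y = 0.525 in, Ī = 0.00039761 in⁴.
Centroid: ȳ = ΣA·y / ΣA = 8.0774 in.
Transfer each piece to the centroidal x-axis using Ī + A·d² with d = y − 8.0774:
  bottom flange: d = -7.5524 in → contributes +455.91 in⁴
  web: d = -0.027433 in → contributes +57.169 in⁴
  top flange: d = 7.4976 in → contributes +449.32 in⁴
  hole: d = -7.5524 in → contributes −4.0323 in⁴
Total I = 958.36 in⁴.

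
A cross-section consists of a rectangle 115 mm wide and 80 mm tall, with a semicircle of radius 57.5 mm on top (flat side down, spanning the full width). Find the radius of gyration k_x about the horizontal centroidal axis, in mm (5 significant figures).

Treat the section as a set of non-overlapping primitives; coordinates are from the bounding-box lower-left.
Rectangular body: 115 × 80, A = 9 200 mm², y = 40 mm, Ī = 4 906 667 mm⁴.
Semicircular cap: semicircle r = 57.5, A = 5193.445 mm², y = 104.4038 mm, Ī = 1 199 785 mm⁴.
Centroid: ȳ = ΣA·y / ΣA = 63.23817 mm.
Transfer each piece to the horizontal centroidal axis using Ī + A·d² with d = y − 63.23817:
  rectangular body: d = -23.23817 mm → contributes +9 874 784 mm⁴
  semicircular cap: d = 41.16558 mm → contributes +10 000 625 mm⁴
Total I = 19 875 409 mm⁴.
Radius of gyration: k = √(I/A) = √(19 875 409 / 14393.45) = 37.16 mm.

k_x ≈ 37.160 mm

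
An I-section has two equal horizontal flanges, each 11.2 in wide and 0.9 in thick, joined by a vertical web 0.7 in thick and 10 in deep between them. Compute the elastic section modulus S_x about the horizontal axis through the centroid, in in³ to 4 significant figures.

S_x ≈ 111.6 in³

Split into non-overlapping primitives; take the origin at the lower-left of the bounding box.
Bottom flange: 11.2 × 0.9, A = 10.08 in², y = 0.45 in, Ī = 0.6804 in⁴.
Web: 0.7 × 10, A = 7 in², y = 5.9 in, Ī = 58.3333 in⁴.
Top flange: 11.2 × 0.9, A = 10.08 in², y = 11.35 in, Ī = 0.6804 in⁴.
By symmetry the centroid is at mid-height, ȳ = 5.9 in.
Transfer each piece to the horizontal axis through the centroid using Ī + A·d² with d = y − 5.9:
  bottom flange: d = -5.45 in → contributes +300.082 in⁴
  web: d = 0 in → contributes +58.3333 in⁴
  top flange: d = 5.45 in → contributes +300.082 in⁴
Total I = 658.497 in⁴.
Extreme fibre distance c = 5.9 in; S = I/c = 111.61 in³.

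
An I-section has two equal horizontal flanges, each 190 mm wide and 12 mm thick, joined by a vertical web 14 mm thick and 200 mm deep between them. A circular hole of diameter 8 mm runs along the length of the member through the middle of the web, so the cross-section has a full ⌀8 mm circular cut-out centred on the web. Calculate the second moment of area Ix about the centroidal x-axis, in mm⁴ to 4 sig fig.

Ix ≈ 6.062 × 10⁷ mm⁴

Decompose the section into non-overlapping parts with the origin at the bottom-left of its bounding rectangle.
Bottom flange: 190 × 12, A = 2 280 mm², y = 6 mm, Ī = 27 360 mm⁴.
Web: 14 × 200, A = 2 800 mm², y = 112 mm, Ī = 9 333 333 mm⁴.
Top flange: 190 × 12, A = 2 280 mm², y = 218 mm, Ī = 27 360 mm⁴.
Hole (subtracted): ⌀8, A = 50.2655 mm², y = 112 mm, Ī = 201.062 mm⁴.
By symmetry the centroid is at mid-height, ȳ = 112 mm.
Transfer each piece to the centroidal x-axis using Ī + A·d² with d = y − 112:
  bottom flange: d = -106 mm → contributes +25 645 440 mm⁴
  web: d = 0 mm → contributes +9 333 333 mm⁴
  top flange: d = 106 mm → contributes +25 645 440 mm⁴
  hole: d = 0 mm → contributes −201.062 mm⁴
Total I = 60 624 012 mm⁴.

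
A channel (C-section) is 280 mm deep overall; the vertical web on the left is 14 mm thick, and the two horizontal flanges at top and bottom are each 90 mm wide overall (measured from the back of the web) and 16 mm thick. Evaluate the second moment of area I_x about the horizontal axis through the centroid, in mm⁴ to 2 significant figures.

Split into non-overlapping primitives; take the origin at the lower-left of the bounding box.
Web: 14 × 280, A = 3 920 mm², y = 140 mm, Ī = 25 610 667 mm⁴.
Top flange (beyond web): 76 × 16, A = 1 216 mm², y = 272 mm, Ī = 25 941 mm⁴.
Bottom flange (beyond web): 76 × 16, A = 1 216 mm², y = 8 mm, Ī = 25 941 mm⁴.
By symmetry the centroid is at mid-height, ȳ = 140 mm.
Transfer each piece to the horizontal axis through the centroid using Ī + A·d² with d = y − 140:
  web: d = 0 mm → contributes +25 610 667 mm⁴
  top flange (beyond web): d = 132 mm → contributes +21 213 525 mm⁴
  bottom flange (beyond web): d = -132 mm → contributes +21 213 525 mm⁴
Total I = 68 037 717 mm⁴.

I_x ≈ 6.8 × 10⁷ mm⁴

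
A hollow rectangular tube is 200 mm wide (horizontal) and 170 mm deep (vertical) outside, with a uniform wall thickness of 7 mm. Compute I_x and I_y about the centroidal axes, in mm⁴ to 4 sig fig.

Treat the section as a set of non-overlapping primitives; coordinates are from the bounding-box lower-left.
Outer rectangle: 200 × 170, A = 34 000 mm², y = 85 mm, Ī = 81 883 333 mm⁴.
Inner void (subtracted): 186 × 156, A = 29 016 mm², y = 85 mm, Ī = 58 844 448 mm⁴.
By symmetry the centroid is at mid-height, ȳ = 85 mm.
All pieces are centred on the centroidal x-axis, so I = ΣĪ (holes subtracted) = 23 038 885 mm⁴.
Repeating about the centroidal y-axis gives I_y = 29 680 205 mm⁴.

I_x ≈ 2.304 × 10⁷ mm⁴, I_y ≈ 2.968 × 10⁷ mm⁴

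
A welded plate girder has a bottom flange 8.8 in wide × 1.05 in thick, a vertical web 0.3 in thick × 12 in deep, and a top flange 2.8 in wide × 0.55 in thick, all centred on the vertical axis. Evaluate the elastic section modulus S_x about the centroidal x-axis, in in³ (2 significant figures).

S_x ≈ 32 in³

Treat the section as a set of non-overlapping primitives; coordinates are from the bounding-box lower-left.
Bottom plate: 8.8 × 1.05, A = 9.24 in², y = 0.525 in, Ī = 0.8489 in⁴.
Web plate: 0.3 × 12, A = 3.6 in², y = 7.05 in, Ī = 43.2 in⁴.
Top plate: 2.8 × 0.55, A = 1.54 in², y = 13.33 in, Ī = 0.03882 in⁴.
Centroid: ȳ = ΣA·y / ΣA = 3.529 in.
Transfer each piece to the centroidal x-axis using Ī + A·d² with d = y − 3.529:
  bottom plate: d = -3.004 in → contributes +84.25 in⁴
  web plate: d = 3.521 in → contributes +87.82 in⁴
  top plate: d = 9.796 in → contributes +147.8 in⁴
Total I = 319.9 in⁴.
Extreme fibre distance c = 10.07 in; S = I/c = 31.76 in³.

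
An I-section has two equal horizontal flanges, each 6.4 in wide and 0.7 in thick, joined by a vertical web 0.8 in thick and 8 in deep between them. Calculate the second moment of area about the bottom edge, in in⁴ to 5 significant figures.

Break the section into simple shapes (no overlaps), measuring from the bottom-left corner of the bounding box.
Bottom flange: 6.4 × 0.7, A = 4.48 in², y = 0.35 in, Ī = 0.1829333 in⁴.
Web: 0.8 × 8, A = 6.4 in², y = 4.7 in, Ī = 34.13333 in⁴.
Top flange: 6.4 × 0.7, A = 4.48 in², y = 9.05 in, Ī = 0.1829333 in⁴.
Transfer each piece to the base of the section using Ī + A·d² with d = y − 0:
  bottom flange: d = 0.35 in → contributes +0.7317333 in⁴
  web: d = 4.7 in → contributes +175.5093 in⁴
  top flange: d = 9.05 in → contributes +367.1061 in⁴
Total I = 543.3472 in⁴.

I_base ≈ 543.35 in⁴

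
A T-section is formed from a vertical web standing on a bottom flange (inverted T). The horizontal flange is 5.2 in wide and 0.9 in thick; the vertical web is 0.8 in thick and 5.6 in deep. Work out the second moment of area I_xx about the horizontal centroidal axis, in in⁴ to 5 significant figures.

Break the section into simple shapes (no overlaps), measuring from the bottom-left corner of the bounding box.
Flange: 5.2 × 0.9, A = 4.68 in², y = 0.45 in, Ī = 0.3159 in⁴.
Web: 0.8 × 5.6, A = 4.48 in², y = 3.7 in, Ī = 11.70773 in⁴.
Centroid: ȳ = ΣA·y / ΣA = 2.03952 in.
Transfer each piece to the horizontal centroidal axis using Ī + A·d² with d = y − 2.03952:
  flange: d = -1.58952 in → contributes +12.14026 in⁴
  web: d = 1.66048 in → contributes +24.05997 in⁴
Total I = 36.20023 in⁴.

I_xx ≈ 36.200 in⁴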